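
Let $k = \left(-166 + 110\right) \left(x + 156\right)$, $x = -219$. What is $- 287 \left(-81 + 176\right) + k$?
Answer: $-23737$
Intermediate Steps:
$k = 3528$ ($k = \left(-166 + 110\right) \left(-219 + 156\right) = \left(-56\right) \left(-63\right) = 3528$)
$- 287 \left(-81 + 176\right) + k = - 287 \left(-81 + 176\right) + 3528 = \left(-287\right) 95 + 3528 = -27265 + 3528 = -23737$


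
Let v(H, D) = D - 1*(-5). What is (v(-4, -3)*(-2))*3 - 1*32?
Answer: -44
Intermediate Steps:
v(H, D) = 5 + D (v(H, D) = D + 5 = 5 + D)
(v(-4, -3)*(-2))*3 - 1*32 = ((5 - 3)*(-2))*3 - 1*32 = (2*(-2))*3 - 32 = -4*3 - 32 = -12 - 32 = -44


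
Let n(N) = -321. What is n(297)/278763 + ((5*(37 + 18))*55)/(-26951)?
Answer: -1408313882/2504313871 ≈ -0.56236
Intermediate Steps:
n(297)/278763 + ((5*(37 + 18))*55)/(-26951) = -321/278763 + ((5*(37 + 18))*55)/(-26951) = -321*1/278763 + ((5*55)*55)*(-1/26951) = -107/92921 + (275*55)*(-1/26951) = -107/92921 + 15125*(-1/26951) = -107/92921 - 15125/26951 = -1408313882/2504313871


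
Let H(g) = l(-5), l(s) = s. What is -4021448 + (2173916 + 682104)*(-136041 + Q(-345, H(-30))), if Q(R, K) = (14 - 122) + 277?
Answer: -388057170888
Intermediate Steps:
H(g) = -5
Q(R, K) = 169 (Q(R, K) = -108 + 277 = 169)
-4021448 + (2173916 + 682104)*(-136041 + Q(-345, H(-30))) = -4021448 + (2173916 + 682104)*(-136041 + 169) = -4021448 + 2856020*(-135872) = -4021448 - 388053149440 = -388057170888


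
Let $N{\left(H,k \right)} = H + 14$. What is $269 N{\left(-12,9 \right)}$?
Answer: $538$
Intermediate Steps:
$N{\left(H,k \right)} = 14 + H$
$269 N{\left(-12,9 \right)} = 269 \left(14 - 12\right) = 269 \cdot 2 = 538$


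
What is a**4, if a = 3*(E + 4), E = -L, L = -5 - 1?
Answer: 810000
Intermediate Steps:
L = -6
E = 6 (E = -1*(-6) = 6)
a = 30 (a = 3*(6 + 4) = 3*10 = 30)
a**4 = 30**4 = 810000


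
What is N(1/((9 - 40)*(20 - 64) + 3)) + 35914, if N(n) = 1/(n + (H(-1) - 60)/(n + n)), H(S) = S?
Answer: 4093837826944/113990027 ≈ 35914.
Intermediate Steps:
N(n) = 1/(n - 61/(2*n)) (N(n) = 1/(n + (-1 - 60)/(n + n)) = 1/(n - 61*1/(2*n)) = 1/(n - 61/(2*n)))
N(1/((9 - 40)*(20 - 64) + 3)) + 35914 = 2/(((9 - 40)*(20 - 64) + 3)*(-61 + 2*(1/((9 - 40)*(20 - 64) + 3))**2)) + 35914 = 2/((-31*(-44) + 3)*(-61 + 2*(1/(-31*(-44) + 3))**2)) + 35914 = 2/((1364 + 3)*(-61 + 2*(1/(1364 + 3))**2)) + 35914 = 2/(1367*(-61 + 2*(1/1367)**2)) + 35914 = 2*(1/1367)/(-61 + 2*(1/1367)**2) + 35914 = 2*(1/1367)/(-61 + 2*(1/1868689)) + 35914 = 2*(1/1367)/(-61 + 2/1868689) + 35914 = 2*(1/1367)/(-113990027/1868689) + 35914 = 2*(1/1367)*(-1868689/113990027) + 35914 = -2734/113990027 + 35914 = 4093837826944/113990027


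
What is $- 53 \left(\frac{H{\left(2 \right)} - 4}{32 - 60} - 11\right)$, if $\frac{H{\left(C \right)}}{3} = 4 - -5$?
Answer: $\frac{17543}{28} \approx 626.54$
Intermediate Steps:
$H{\left(C \right)} = 27$ ($H{\left(C \right)} = 3 \left(4 - -5\right) = 3 \left(4 + 5\right) = 3 \cdot 9 = 27$)
$- 53 \left(\frac{H{\left(2 \right)} - 4}{32 - 60} - 11\right) = - 53 \left(\frac{27 - 4}{32 - 60} - 11\right) = - 53 \left(\frac{27 - 4}{-28} - 11\right) = - 53 \left(23 \left(- \frac{1}{28}\right) - 11\right) = - 53 \left(- \frac{23}{28} - 11\right) = \left(-53\right) \left(- \frac{331}{28}\right) = \frac{17543}{28}$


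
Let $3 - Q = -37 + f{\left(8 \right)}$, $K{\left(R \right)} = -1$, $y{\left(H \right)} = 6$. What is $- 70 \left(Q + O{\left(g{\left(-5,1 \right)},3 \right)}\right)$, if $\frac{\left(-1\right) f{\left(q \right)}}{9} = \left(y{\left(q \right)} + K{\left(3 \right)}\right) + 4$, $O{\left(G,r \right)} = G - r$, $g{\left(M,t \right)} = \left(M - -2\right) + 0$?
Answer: $-8050$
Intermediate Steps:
$g{\left(M,t \right)} = 2 + M$ ($g{\left(M,t \right)} = \left(M + 2\right) + 0 = \left(2 + M\right) + 0 = 2 + M$)
$f{\left(q \right)} = -81$ ($f{\left(q \right)} = - 9 \left(\left(6 - 1\right) + 4\right) = - 9 \left(5 + 4\right) = \left(-9\right) 9 = -81$)
$Q = 121$ ($Q = 3 - \left(-37 - 81\right) = 3 - -118 = 3 + 118 = 121$)
$- 70 \left(Q + O{\left(g{\left(-5,1 \right)},3 \right)}\right) = - 70 \left(121 + \left(\left(2 - 5\right) - 3\right)\right) = - 70 \left(121 - 6\right) = \left(-70\right) 115 = -8050$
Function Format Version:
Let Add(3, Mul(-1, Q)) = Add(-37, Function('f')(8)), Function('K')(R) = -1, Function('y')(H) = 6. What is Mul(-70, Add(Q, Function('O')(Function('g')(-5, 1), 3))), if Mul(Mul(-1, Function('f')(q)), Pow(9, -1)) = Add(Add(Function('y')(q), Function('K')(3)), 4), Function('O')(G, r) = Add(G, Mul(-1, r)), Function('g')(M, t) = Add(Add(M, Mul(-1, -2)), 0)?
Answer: -8050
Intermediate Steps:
Function('g')(M, t) = Add(2, M) (Function('g')(M, t) = Add(Add(M, 2), 0) = Add(Add(2, M), 0) = Add(2, M))
Function('f')(q) = -81 (Function('f')(q) = Mul(-9, Add(Add(6, -1), 4)) = Mul(-9, Add(5, 4)) = Mul(-9, 9) = -81)
Q = 121 (Q = Add(3, Mul(-1, Add(-37, -81))) = Add(3, Mul(-1, -118)) = Add(3, 118) = 121)
Mul(-70, Add(Q, Function('O')(Function('g')(-5, 1), 3))) = Mul(-70, Add(121, Add(Add(2, -5), Mul(-1, 3)))) = Mul(-70, Add(121, Add(-3, -3))) = Mul(-70, Add(121, -6)) = Mul(-70, 115) = -8050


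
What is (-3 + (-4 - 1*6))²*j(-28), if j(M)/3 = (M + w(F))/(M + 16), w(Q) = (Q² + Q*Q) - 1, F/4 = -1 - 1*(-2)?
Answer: -507/4 ≈ -126.75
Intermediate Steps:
F = 4 (F = 4*(-1 - 1*(-2)) = 4*(-1 + 2) = 4*1 = 4)
w(Q) = -1 + 2*Q² (w(Q) = (Q² + Q²) - 1 = 2*Q² - 1 = -1 + 2*Q²)
j(M) = 3*(31 + M)/(16 + M) (j(M) = 3*((M + (-1 + 2*4²))/(M + 16)) = 3*((M + (-1 + 2*16))/(16 + M)) = 3*((M + (-1 + 32))/(16 + M)) = 3*((M + 31)/(16 + M)) = 3*((31 + M)/(16 + M)) = 3*(31 + M)/(16 + M))
(-3 + (-4 - 1*6))²*j(-28) = (-3 + (-4 - 1*6))²*(3*(31 - 28)/(16 - 28)) = (-3 + (-4 - 6))²*(3*3/(-12)) = (-3 - 10)²*(3*(-1/12)*3) = (-13)²*(-¾) = 169*(-¾) = -507/4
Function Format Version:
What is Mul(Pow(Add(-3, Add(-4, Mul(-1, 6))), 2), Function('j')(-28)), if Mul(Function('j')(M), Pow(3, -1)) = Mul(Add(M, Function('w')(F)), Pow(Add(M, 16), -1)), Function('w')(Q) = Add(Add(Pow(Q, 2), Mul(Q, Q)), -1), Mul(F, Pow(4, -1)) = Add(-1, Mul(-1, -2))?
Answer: Rational(-507, 4) ≈ -126.75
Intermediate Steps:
F = 4 (F = Mul(4, Add(-1, Mul(-1, -2))) = Mul(4, Add(-1, 2)) = Mul(4, 1) = 4)
Function('w')(Q) = Add(-1, Mul(2, Pow(Q, 2))) (Function('w')(Q) = Add(Add(Pow(Q, 2), Pow(Q, 2)), -1) = Add(Mul(2, Pow(Q, 2)), -1) = Add(-1, Mul(2, Pow(Q, 2))))
Function('j')(M) = Mul(3, Pow(Add(16, M), -1), Add(31, M)) (Function('j')(M) = Mul(3, Mul(Add(M, Add(-1, Mul(2, Pow(4, 2)))), Pow(Add(M, 16), -1))) = Mul(3, Mul(Add(M, Add(-1, Mul(2, 16))), Pow(Add(16, M), -1))) = Mul(3, Mul(Add(M, Add(-1, 32)), Pow(Add(16, M), -1))) = Mul(3, Mul(Add(M, 31), Pow(Add(16, M), -1))) = Mul(3, Mul(Add(31, M), Pow(Add(16, M), -1))) = Mul(3, Mul(Pow(Add(16, M), -1), Add(31, M))) = Mul(3, Pow(Add(16, M), -1), Add(31, M)))
Mul(Pow(Add(-3, Add(-4, Mul(-1, 6))), 2), Function('j')(-28)) = Mul(Pow(Add(-3, Add(-4, Mul(-1, 6))), 2), Mul(3, Pow(Add(16, -28), -1), Add(31, -28))) = Mul(Pow(Add(-3, Add(-4, -6)), 2), Mul(3, Pow(-12, -1), 3)) = Mul(Pow(Add(-3, -10), 2), Mul(3, Rational(-1, 12), 3)) = Mul(Pow(-13, 2), Rational(-3, 4)) = Mul(169, Rational(-3, 4)) = Rational(-507, 4)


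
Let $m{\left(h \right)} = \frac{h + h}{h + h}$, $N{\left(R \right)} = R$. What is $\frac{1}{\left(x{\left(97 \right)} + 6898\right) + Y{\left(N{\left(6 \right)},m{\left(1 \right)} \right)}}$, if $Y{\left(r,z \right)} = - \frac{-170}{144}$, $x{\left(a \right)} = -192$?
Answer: $\frac{72}{482917} \approx 0.00014909$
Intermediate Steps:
$m{\left(h \right)} = 1$ ($m{\left(h \right)} = \frac{2 h}{2 h} = 2 h \frac{1}{2 h} = 1$)
$Y{\left(r,z \right)} = \frac{85}{72}$ ($Y{\left(r,z \right)} = - \frac{-170}{144} = \left(-1\right) \left(- \frac{85}{72}\right) = \frac{85}{72}$)
$\frac{1}{\left(x{\left(97 \right)} + 6898\right) + Y{\left(N{\left(6 \right)},m{\left(1 \right)} \right)}} = \frac{1}{\left(-192 + 6898\right) + \frac{85}{72}} = \frac{1}{6706 + \frac{85}{72}} = \frac{1}{\frac{482917}{72}} = \frac{72}{482917}$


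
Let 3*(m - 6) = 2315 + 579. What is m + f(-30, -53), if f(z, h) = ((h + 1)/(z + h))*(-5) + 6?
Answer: 242410/249 ≈ 973.53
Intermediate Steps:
f(z, h) = 6 - 5*(1 + h)/(h + z) (f(z, h) = ((1 + h)/(h + z))*(-5) + 6 = -5*(1 + h)/(h + z) + 6 = 6 - 5*(1 + h)/(h + z))
m = 2912/3 (m = 6 + (2315 + 579)/3 = 6 + (⅓)*2894 = 6 + 2894/3 = 2912/3 ≈ 970.67)
m + f(-30, -53) = 2912/3 + (-5 - 53 + 6*(-30))/(-53 - 30) = 2912/3 + (-5 - 53 - 180)/(-83) = 2912/3 - 1/83*(-238) = 2912/3 + 238/83 = 242410/249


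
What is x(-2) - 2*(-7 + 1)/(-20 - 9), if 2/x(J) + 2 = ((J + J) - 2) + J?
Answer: -89/145 ≈ -0.61379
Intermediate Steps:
x(J) = 2/(-4 + 3*J) (x(J) = 2/(-2 + (((J + J) - 2) + J)) = 2/(-2 + ((2*J - 2) + J)) = 2/(-2 + ((-2 + 2*J) + J)) = 2/(-2 + (-2 + 3*J)) = 2/(-4 + 3*J))
x(-2) - 2*(-7 + 1)/(-20 - 9) = 2/(-4 + 3*(-2)) - 2*(-7 + 1)/(-20 - 9) = 2/(-4 - 6) - (-12)/(-29) = 2/(-10) - (-12)*(-1)/29 = 2*(-⅒) - 2*6/29 = -⅕ - 12/29 = -89/145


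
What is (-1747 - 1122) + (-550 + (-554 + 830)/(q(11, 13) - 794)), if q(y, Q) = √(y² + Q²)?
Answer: -1077344159/315073 - 138*√290/315073 ≈ -3419.4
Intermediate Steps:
q(y, Q) = √(Q² + y²)
(-1747 - 1122) + (-550 + (-554 + 830)/(q(11, 13) - 794)) = (-1747 - 1122) + (-550 + (-554 + 830)/(√(13² + 11²) - 794)) = -2869 + (-550 + 276/(√(169 + 121) - 794)) = -2869 + (-550 + 276/(√290 - 794)) = -2869 + (-550 + 276/(-794 + √290)) = -3419 + 276/(-794 + √290)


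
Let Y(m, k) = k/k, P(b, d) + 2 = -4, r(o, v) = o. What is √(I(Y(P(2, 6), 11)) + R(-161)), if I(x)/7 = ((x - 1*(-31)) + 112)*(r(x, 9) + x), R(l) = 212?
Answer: 2*√557 ≈ 47.202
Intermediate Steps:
P(b, d) = -6 (P(b, d) = -2 - 4 = -6)
Y(m, k) = 1
I(x) = 14*x*(143 + x) (I(x) = 7*(((x - 1*(-31)) + 112)*(x + x)) = 7*(((x + 31) + 112)*(2*x)) = 7*(((31 + x) + 112)*(2*x)) = 7*((143 + x)*(2*x)) = 7*(2*x*(143 + x)) = 14*x*(143 + x))
√(I(Y(P(2, 6), 11)) + R(-161)) = √(14*1*(143 + 1) + 212) = √(14*1*144 + 212) = √(2016 + 212) = √2228 = 2*√557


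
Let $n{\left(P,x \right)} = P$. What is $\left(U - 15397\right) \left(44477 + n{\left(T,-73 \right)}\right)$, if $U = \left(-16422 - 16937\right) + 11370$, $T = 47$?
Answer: $-1664574264$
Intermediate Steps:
$U = -21989$ ($U = -33359 + 11370 = -21989$)
$\left(U - 15397\right) \left(44477 + n{\left(T,-73 \right)}\right) = \left(-21989 - 15397\right) \left(44477 + 47\right) = \left(-37386\right) 44524 = -1664574264$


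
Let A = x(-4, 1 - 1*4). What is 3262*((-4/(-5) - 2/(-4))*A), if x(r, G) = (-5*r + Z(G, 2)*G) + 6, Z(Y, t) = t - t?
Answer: 551278/5 ≈ 1.1026e+5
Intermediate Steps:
Z(Y, t) = 0
x(r, G) = 6 - 5*r (x(r, G) = (-5*r + 0*G) + 6 = (-5*r + 0) + 6 = -5*r + 6 = 6 - 5*r)
A = 26 (A = 6 - 5*(-4) = 6 + 20 = 26)
3262*((-4/(-5) - 2/(-4))*A) = 3262*((-4/(-5) - 2/(-4))*26) = 3262*((-4*(-⅕) - 2*(-¼))*26) = 3262*((⅘ + ½)*26) = 3262*((13/10)*26) = 3262*(169/5) = 551278/5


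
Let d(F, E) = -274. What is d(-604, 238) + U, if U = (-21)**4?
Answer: 194207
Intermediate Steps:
U = 194481
d(-604, 238) + U = -274 + 194481 = 194207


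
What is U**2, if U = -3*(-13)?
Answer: 1521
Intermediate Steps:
U = 39
U**2 = 39**2 = 1521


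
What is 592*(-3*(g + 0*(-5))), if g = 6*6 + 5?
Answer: -72816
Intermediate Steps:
g = 41 (g = 36 + 5 = 41)
592*(-3*(g + 0*(-5))) = 592*(-3*(41 + 0*(-5))) = 592*(-3*(41 + 0)) = 592*(-3*41) = 592*(-123) = -72816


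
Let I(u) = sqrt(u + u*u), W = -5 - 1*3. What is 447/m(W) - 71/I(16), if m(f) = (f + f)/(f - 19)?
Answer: 12069/16 - 71*sqrt(17)/68 ≈ 750.01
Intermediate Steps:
W = -8 (W = -5 - 3 = -8)
m(f) = 2*f/(-19 + f) (m(f) = (2*f)/(-19 + f) = 2*f/(-19 + f))
I(u) = sqrt(u + u**2)
447/m(W) - 71/I(16) = 447/((2*(-8)/(-19 - 8))) - 71*1/(4*sqrt(1 + 16)) = 447/((2*(-8)/(-27))) - 71*sqrt(17)/68 = 447/((2*(-8)*(-1/27))) - 71*sqrt(17)/68 = 447/(16/27) - 71*sqrt(17)/68 = 447*(27/16) - 71*sqrt(17)/68 = 12069/16 - 71*sqrt(17)/68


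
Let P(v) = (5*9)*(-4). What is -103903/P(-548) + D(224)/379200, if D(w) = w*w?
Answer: 41051093/71100 ≈ 577.37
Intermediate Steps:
D(w) = w**2
P(v) = -180 (P(v) = 45*(-4) = -180)
-103903/P(-548) + D(224)/379200 = -103903/(-180) + 224**2/379200 = -103903*(-1/180) + 50176*(1/379200) = 103903/180 + 784/5925 = 41051093/71100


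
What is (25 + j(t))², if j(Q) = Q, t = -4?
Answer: 441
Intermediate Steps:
(25 + j(t))² = (25 - 4)² = 21² = 441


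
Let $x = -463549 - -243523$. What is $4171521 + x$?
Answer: $3951495$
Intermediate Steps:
$x = -220026$ ($x = -463549 + 243523 = -220026$)
$4171521 + x = 4171521 - 220026 = 3951495$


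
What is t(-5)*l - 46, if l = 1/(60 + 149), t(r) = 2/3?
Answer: -28840/627 ≈ -45.997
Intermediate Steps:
t(r) = 2/3 (t(r) = 2*(1/3) = 2/3)
l = 1/209 ≈ 0.0047847
t(-5)*l - 46 = (2/3)*(1/209) - 46 = 2/627 - 46 = -28840/627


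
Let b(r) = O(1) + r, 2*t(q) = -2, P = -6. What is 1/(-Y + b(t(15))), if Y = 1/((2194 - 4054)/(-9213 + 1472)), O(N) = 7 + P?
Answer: -1860/7741 ≈ -0.24028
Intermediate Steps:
t(q) = -1 (t(q) = (½)*(-2) = -1)
O(N) = 1 (O(N) = 7 - 6 = 1)
Y = 7741/1860 (Y = 1/(-1860/(-7741)) = 1/(-1860*(-1/7741)) = 1/(1860/7741) = 7741/1860 ≈ 4.1618)
b(r) = 1 + r
1/(-Y + b(t(15))) = 1/(-1*7741/1860 + (1 - 1)) = 1/(-7741/1860 + 0) = 1/(-7741/1860) = -1860/7741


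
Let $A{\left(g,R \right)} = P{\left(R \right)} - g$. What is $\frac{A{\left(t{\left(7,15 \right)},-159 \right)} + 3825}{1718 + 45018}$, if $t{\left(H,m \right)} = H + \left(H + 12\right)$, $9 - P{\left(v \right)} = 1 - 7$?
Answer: $\frac{1907}{23368} \approx 0.081607$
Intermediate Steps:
$P{\left(v \right)} = 15$ ($P{\left(v \right)} = 9 - \left(1 - 7\right) = 9 - -6 = 9 + 6 = 15$)
$t{\left(H,m \right)} = 12 + 2 H$ ($t{\left(H,m \right)} = H + \left(12 + H\right) = 12 + 2 H$)
$A{\left(g,R \right)} = 15 - g$
$\frac{A{\left(t{\left(7,15 \right)},-159 \right)} + 3825}{1718 + 45018} = \frac{\left(15 - \left(12 + 2 \cdot 7\right)\right) + 3825}{1718 + 45018} = \frac{\left(15 - \left(12 + 14\right)\right) + 3825}{46736} = \left(\left(15 - 26\right) + 3825\right) \frac{1}{46736} = \left(-11 + 3825\right) \frac{1}{46736} = 3814 \cdot \frac{1}{46736} = \frac{1907}{23368}$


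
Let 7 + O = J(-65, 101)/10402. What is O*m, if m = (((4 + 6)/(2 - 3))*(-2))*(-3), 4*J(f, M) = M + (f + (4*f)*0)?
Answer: 2184150/5201 ≈ 419.95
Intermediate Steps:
J(f, M) = M/4 + f/4 (J(f, M) = (M + (f + (4*f)*0))/4 = (M + (f + 0))/4 = (M + f)/4 = M/4 + f/4)
O = -72805/10402 (O = -7 + ((1/4)*101 + (1/4)*(-65))/10402 = -7 + (101/4 - 65/4)*(1/10402) = -7 + 9*(1/10402) = -7 + 9/10402 = -72805/10402 ≈ -6.9991)
m = -60 (m = ((10/(-1))*(-2))*(-3) = ((10*(-1))*(-2))*(-3) = -10*(-2)*(-3) = 20*(-3) = -60)
O*m = -72805/10402*(-60) = 2184150/5201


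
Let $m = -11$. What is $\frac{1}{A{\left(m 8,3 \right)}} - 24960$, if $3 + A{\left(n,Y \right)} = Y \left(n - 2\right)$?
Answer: $- \frac{6814081}{273} \approx -24960.0$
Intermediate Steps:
$A{\left(n,Y \right)} = -3 + Y \left(-2 + n\right)$ ($A{\left(n,Y \right)} = -3 + Y \left(n - 2\right) = -3 + Y \left(-2 + n\right)$)
$\frac{1}{A{\left(m 8,3 \right)}} - 24960 = \frac{1}{-3 - 6 + 3 \left(\left(-11\right) 8\right)} - 24960 = \frac{1}{-3 - 6 + 3 \left(-88\right)} - 24960 = \frac{1}{-3 - 6 - 264} - 24960 = \frac{1}{-273} - 24960 = - \frac{1}{273} - 24960 = - \frac{6814081}{273}$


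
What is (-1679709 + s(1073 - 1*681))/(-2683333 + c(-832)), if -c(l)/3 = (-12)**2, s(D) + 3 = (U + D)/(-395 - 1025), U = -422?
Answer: 238519101/381094630 ≈ 0.62588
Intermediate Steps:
s(D) = -1919/710 - D/1420 (s(D) = -3 + (-422 + D)/(-395 - 1025) = -3 + (-422 + D)/(-1420) = -3 + (-422 + D)*(-1/1420) = -3 + (211/710 - D/1420) = -1919/710 - D/1420)
c(l) = -432 (c(l) = -3*(-12)**2 = -3*144 = -432)
(-1679709 + s(1073 - 1*681))/(-2683333 + c(-832)) = (-1679709 + (-1919/710 - (1073 - 1*681)/1420))/(-2683333 - 432) = (-1679709 + (-1919/710 - (1073 - 681)/1420))/(-2683765) = (-1679709 + (-1919/710 - 1/1420*392))*(-1/2683765) = (-1679709 + (-1919/710 - 98/355))*(-1/2683765) = (-1679709 - 423/142)*(-1/2683765) = -238519101/142*(-1/2683765) = 238519101/381094630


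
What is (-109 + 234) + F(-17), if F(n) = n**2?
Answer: 414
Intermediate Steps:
(-109 + 234) + F(-17) = (-109 + 234) + (-17)**2 = 125 + 289 = 414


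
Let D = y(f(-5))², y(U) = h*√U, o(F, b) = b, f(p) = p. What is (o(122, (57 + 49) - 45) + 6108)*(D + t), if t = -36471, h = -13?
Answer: -230202404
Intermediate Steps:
y(U) = -13*√U
D = -845 (D = (-13*I*√5)² = -845)
(o(122, (57 + 49) - 45) + 6108)*(D + t) = (((57 + 49) - 45) + 6108)*(-845 - 36471) = ((106 - 45) + 6108)*(-37316) = (61 + 6108)*(-37316) = 6169*(-37316) = -230202404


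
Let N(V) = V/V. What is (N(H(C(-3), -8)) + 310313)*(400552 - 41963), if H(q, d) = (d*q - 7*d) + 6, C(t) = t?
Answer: 111275186946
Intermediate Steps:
H(q, d) = 6 - 7*d + d*q (H(q, d) = (-7*d + d*q) + 6 = 6 - 7*d + d*q)
N(V) = 1
(N(H(C(-3), -8)) + 310313)*(400552 - 41963) = (1 + 310313)*(400552 - 41963) = 310314*358589 = 111275186946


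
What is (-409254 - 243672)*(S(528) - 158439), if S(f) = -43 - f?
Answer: 103821763260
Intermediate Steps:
(-409254 - 243672)*(S(528) - 158439) = (-409254 - 243672)*((-43 - 1*528) - 158439) = -652926*((-43 - 528) - 158439) = -652926*(-571 - 158439) = -652926*(-159010) = 103821763260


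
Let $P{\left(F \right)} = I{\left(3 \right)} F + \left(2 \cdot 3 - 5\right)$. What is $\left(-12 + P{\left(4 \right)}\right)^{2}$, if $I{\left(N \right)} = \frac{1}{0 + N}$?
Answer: $\frac{841}{9} \approx 93.444$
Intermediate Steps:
$I{\left(N \right)} = \frac{1}{N}$
$P{\left(F \right)} = 1 + \frac{F}{3}$ ($P{\left(F \right)} = \frac{F}{3} + \left(2 \cdot 3 - 5\right) = \frac{F}{3} + \left(6 - 5\right) = \frac{F}{3} + 1 = 1 + \frac{F}{3}$)
$\left(-12 + P{\left(4 \right)}\right)^{2} = \left(-12 + \left(1 + \frac{1}{3} \cdot 4\right)\right)^{2} = \left(-12 + \left(1 + \frac{4}{3}\right)\right)^{2} = \left(-12 + \frac{7}{3}\right)^{2} = \left(- \frac{29}{3}\right)^{2} = \frac{841}{9}$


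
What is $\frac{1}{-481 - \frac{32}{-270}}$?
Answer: $- \frac{135}{64919} \approx -0.0020795$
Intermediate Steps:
$\frac{1}{-481 - \frac{32}{-270}} = \frac{1}{-481 - - \frac{16}{135}} = \frac{1}{-481 + \frac{16}{135}} = \frac{1}{- \frac{64919}{135}} = - \frac{135}{64919}$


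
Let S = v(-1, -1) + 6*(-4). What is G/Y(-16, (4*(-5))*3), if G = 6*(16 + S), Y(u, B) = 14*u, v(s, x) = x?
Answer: 27/112 ≈ 0.24107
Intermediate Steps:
S = -25 (S = -1 + 6*(-4) = -1 - 24 = -25)
G = -54 (G = 6*(16 - 25) = 6*(-9) = -54)
G/Y(-16, (4*(-5))*3) = -54/(14*(-16)) = -54/(-224) = -54*(-1/224) = 27/112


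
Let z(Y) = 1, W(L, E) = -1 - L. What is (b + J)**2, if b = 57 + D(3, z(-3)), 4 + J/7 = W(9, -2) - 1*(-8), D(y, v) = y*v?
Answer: 324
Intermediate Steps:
D(y, v) = v*y
J = -42 (J = -28 + 7*((-1 - 1*9) - 1*(-8)) = -28 + 7*((-1 - 9) + 8) = -28 + 7*(-10 + 8) = -28 + 7*(-2) = -28 - 14 = -42)
b = 60 (b = 57 + 1*3 = 57 + 3 = 60)
(b + J)**2 = (60 - 42)**2 = 18**2 = 324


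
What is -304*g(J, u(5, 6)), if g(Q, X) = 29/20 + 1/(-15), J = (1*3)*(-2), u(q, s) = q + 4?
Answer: -6308/15 ≈ -420.53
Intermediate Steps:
u(q, s) = 4 + q
J = -6 (J = 3*(-2) = -6)
g(Q, X) = 83/60 (g(Q, X) = 29*(1/20) + 1*(-1/15) = 29/20 - 1/15 = 83/60)
-304*g(J, u(5, 6)) = -304*83/60 = -6308/15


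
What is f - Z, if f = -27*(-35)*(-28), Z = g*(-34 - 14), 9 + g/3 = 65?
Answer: -18396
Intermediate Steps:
g = 168 (g = -27 + 3*65 = -27 + 195 = 168)
Z = -8064 (Z = 168*(-34 - 14) = 168*(-48) = -8064)
f = -26460 (f = 945*(-28) = -26460)
f - Z = -26460 - 1*(-8064) = -26460 + 8064 = -18396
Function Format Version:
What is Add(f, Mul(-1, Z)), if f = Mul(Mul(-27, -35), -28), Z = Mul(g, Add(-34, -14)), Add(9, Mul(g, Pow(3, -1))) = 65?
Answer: -18396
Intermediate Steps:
g = 168 (g = Add(-27, Mul(3, 65)) = Add(-27, 195) = 168)
Z = -8064 (Z = Mul(168, Add(-34, -14)) = Mul(168, -48) = -8064)
f = -26460 (f = Mul(945, -28) = -26460)
Add(f, Mul(-1, Z)) = Add(-26460, Mul(-1, -8064)) = Add(-26460, 8064) = -18396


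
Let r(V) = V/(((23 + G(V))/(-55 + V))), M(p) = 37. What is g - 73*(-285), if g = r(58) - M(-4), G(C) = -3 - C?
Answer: 394505/19 ≈ 20763.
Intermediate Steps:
r(V) = V*(-55 + V)/(20 - V) (r(V) = V/(((23 + (-3 - V))/(-55 + V))) = V/(((20 - V)/(-55 + V))) = V*((-55 + V)/(20 - V)) = V*(-55 + V)/(20 - V))
g = -790/19 (g = 58*(55 - 1*58)/(-20 + 58) - 1*37 = 58*(55 - 58)/38 - 37 = 58*(1/38)*(-3) - 37 = -87/19 - 37 = -790/19 ≈ -41.579)
g - 73*(-285) = -790/19 - 73*(-285) = -790/19 + 20805 = 394505/19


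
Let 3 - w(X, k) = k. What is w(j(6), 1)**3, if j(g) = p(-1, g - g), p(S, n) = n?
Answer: 8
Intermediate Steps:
j(g) = 0 (j(g) = g - g = 0)
w(X, k) = 3 - k
w(j(6), 1)**3 = (3 - 1*1)**3 = (3 - 1)**3 = 2**3 = 8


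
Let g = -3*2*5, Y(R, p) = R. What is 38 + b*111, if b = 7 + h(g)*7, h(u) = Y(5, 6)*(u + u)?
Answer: -232285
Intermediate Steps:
g = -30 (g = -6*5 = -30)
h(u) = 10*u (h(u) = 5*(u + u) = 5*(2*u) = 10*u)
b = -2093 (b = 7 + (10*(-30))*7 = 7 - 300*7 = 7 - 2100 = -2093)
38 + b*111 = 38 - 2093*111 = 38 - 232323 = -232285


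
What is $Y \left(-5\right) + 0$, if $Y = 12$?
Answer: $-60$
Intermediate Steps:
$Y \left(-5\right) + 0 = 12 \left(-5\right) + 0 = -60 + 0 = -60$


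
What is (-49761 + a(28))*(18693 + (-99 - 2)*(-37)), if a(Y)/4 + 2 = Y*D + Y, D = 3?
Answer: -1106270030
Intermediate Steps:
a(Y) = -8 + 16*Y (a(Y) = -8 + 4*(Y*3 + Y) = -8 + 4*(3*Y + Y) = -8 + 4*(4*Y) = -8 + 16*Y)
(-49761 + a(28))*(18693 + (-99 - 2)*(-37)) = (-49761 + (-8 + 16*28))*(18693 + (-99 - 2)*(-37)) = (-49761 + (-8 + 448))*(18693 - 101*(-37)) = (-49761 + 440)*(18693 + 3737) = -49321*22430 = -1106270030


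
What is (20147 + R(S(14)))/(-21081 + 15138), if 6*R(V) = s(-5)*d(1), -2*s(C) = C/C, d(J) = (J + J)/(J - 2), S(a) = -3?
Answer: -17269/5094 ≈ -3.3901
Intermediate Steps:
d(J) = 2*J/(-2 + J) (d(J) = (2*J)/(-2 + J) = 2*J/(-2 + J))
s(C) = -1/2 (s(C) = -C/(2*C) = -1/2*1 = -1/2)
R(V) = 1/6 (R(V) = (-1/(-2 + 1))/6 = (-1/(-1))/6 = (-(-1))/6 = (-1/2*(-2))/6 = (1/6)*1 = 1/6)
(20147 + R(S(14)))/(-21081 + 15138) = (20147 + 1/6)/(-21081 + 15138) = (120883/6)/(-5943) = (120883/6)*(-1/5943) = -17269/5094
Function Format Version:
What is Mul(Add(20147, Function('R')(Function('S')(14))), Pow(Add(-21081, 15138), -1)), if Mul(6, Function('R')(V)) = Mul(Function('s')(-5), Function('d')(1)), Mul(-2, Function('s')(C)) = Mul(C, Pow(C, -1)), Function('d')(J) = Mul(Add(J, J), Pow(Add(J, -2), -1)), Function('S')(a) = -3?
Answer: Rational(-17269, 5094) ≈ -3.3901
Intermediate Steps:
Function('d')(J) = Mul(2, J, Pow(Add(-2, J), -1)) (Function('d')(J) = Mul(Mul(2, J), Pow(Add(-2, J), -1)) = Mul(2, J, Pow(Add(-2, J), -1)))
Function('s')(C) = Rational(-1, 2) (Function('s')(C) = Mul(Rational(-1, 2), Mul(C, Pow(C, -1))) = Mul(Rational(-1, 2), 1) = Rational(-1, 2))
Function('R')(V) = Rational(1, 6) (Function('R')(V) = Mul(Rational(1, 6), Mul(Rational(-1, 2), Mul(2, 1, Pow(Add(-2, 1), -1)))) = Mul(Rational(1, 6), Mul(Rational(-1, 2), Mul(2, 1, Pow(-1, -1)))) = Mul(Rational(1, 6), Mul(Rational(-1, 2), Mul(2, 1, -1))) = Mul(Rational(1, 6), Mul(Rational(-1, 2), -2)) = Mul(Rational(1, 6), 1) = Rational(1, 6))
Mul(Add(20147, Function('R')(Function('S')(14))), Pow(Add(-21081, 15138), -1)) = Mul(Add(20147, Rational(1, 6)), Pow(Add(-21081, 15138), -1)) = Mul(Rational(120883, 6), Pow(-5943, -1)) = Mul(Rational(120883, 6), Rational(-1, 5943)) = Rational(-17269, 5094)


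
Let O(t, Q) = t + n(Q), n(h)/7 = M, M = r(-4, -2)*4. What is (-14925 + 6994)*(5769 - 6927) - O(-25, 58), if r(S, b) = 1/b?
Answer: 9184137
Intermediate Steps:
M = -2 (M = 4/(-2) = -½*4 = -2)
n(h) = -14 (n(h) = 7*(-2) = -14)
O(t, Q) = -14 + t (O(t, Q) = t - 14 = -14 + t)
(-14925 + 6994)*(5769 - 6927) - O(-25, 58) = (-14925 + 6994)*(5769 - 6927) - (-14 - 25) = -7931*(-1158) - 1*(-39) = 9184098 + 39 = 9184137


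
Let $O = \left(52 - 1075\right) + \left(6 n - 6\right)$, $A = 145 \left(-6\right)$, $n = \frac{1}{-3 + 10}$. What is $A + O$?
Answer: $- \frac{13287}{7} \approx -1898.1$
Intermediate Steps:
$n = \frac{1}{7} \approx 0.14286$
$A = -870$
$O = - \frac{7197}{7}$ ($O = \left(52 - 1075\right) + \left(6 \cdot \frac{1}{7} - 6\right) = -1023 + \left(\frac{6}{7} - 6\right) = -1023 - \frac{36}{7} = - \frac{7197}{7} \approx -1028.1$)
$A + O = -870 - \frac{7197}{7} = - \frac{13287}{7}$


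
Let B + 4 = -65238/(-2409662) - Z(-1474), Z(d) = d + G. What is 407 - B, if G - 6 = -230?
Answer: -1550650116/1204831 ≈ -1287.0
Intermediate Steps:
G = -224 (G = 6 - 230 = -224)
Z(d) = -224 + d (Z(d) = d - 224 = -224 + d)
B = 2041016333/1204831 (B = -4 + (-65238/(-2409662) - (-224 - 1474)) = -4 + (-65238*(-1/2409662) - 1*(-1698)) = -4 + (32619/1204831 + 1698) = -4 + 2045835657/1204831 = 2041016333/1204831 ≈ 1694.0)
407 - B = 407 - 1*2041016333/1204831 = 407 - 2041016333/1204831 = -1550650116/1204831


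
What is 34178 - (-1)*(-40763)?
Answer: -6585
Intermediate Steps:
34178 - (-1)*(-40763) = 34178 - 1*40763 = 34178 - 40763 = -6585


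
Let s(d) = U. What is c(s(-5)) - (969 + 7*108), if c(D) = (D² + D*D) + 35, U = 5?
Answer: -1640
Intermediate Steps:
s(d) = 5
c(D) = 35 + 2*D² (c(D) = (D² + D²) + 35 = 2*D² + 35 = 35 + 2*D²)
c(s(-5)) - (969 + 7*108) = (35 + 2*5²) - (969 + 7*108) = (35 + 2*25) - (969 + 756) = (35 + 50) - 1*1725 = 85 - 1725 = -1640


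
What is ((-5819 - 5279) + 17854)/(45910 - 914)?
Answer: 1689/11249 ≈ 0.15015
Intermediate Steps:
((-5819 - 5279) + 17854)/(45910 - 914) = (-11098 + 17854)/44996 = 6756*(1/44996) = 1689/11249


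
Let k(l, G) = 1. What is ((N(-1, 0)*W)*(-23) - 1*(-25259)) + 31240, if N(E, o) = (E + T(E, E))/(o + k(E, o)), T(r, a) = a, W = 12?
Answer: 57051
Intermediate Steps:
N(E, o) = 2*E/(1 + o) (N(E, o) = (E + E)/(o + 1) = (2*E)/(1 + o) = 2*E/(1 + o))
((N(-1, 0)*W)*(-23) - 1*(-25259)) + 31240 = (((2*(-1)/(1 + 0))*12)*(-23) - 1*(-25259)) + 31240 = (((2*(-1)/1)*12)*(-23) + 25259) + 31240 = (((2*(-1)*1)*12)*(-23) + 25259) + 31240 = (-2*12*(-23) + 25259) + 31240 = (-24*(-23) + 25259) + 31240 = (552 + 25259) + 31240 = 25811 + 31240 = 57051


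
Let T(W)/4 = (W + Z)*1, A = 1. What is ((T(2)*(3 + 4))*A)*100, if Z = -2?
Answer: 0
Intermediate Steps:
T(W) = -8 + 4*W (T(W) = 4*((W - 2)*1) = 4*((-2 + W)*1) = 4*(-2 + W) = -8 + 4*W)
((T(2)*(3 + 4))*A)*100 = (((-8 + 4*2)*(3 + 4))*1)*100 = (((-8 + 8)*7)*1)*100 = ((0*7)*1)*100 = (0*1)*100 = 0*100 = 0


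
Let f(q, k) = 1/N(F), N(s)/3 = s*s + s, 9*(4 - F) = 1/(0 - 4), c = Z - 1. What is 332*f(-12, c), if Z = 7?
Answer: 143424/26245 ≈ 5.4648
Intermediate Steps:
c = 6 (c = 7 - 1 = 6)
F = 145/36 (F = 4 - 1/(9*(0 - 4)) = 4 - ⅑/(-4) = 4 - ⅑*(-¼) = 4 + 1/36 = 145/36 ≈ 4.0278)
N(s) = 3*s + 3*s² (N(s) = 3*(s*s + s) = 3*(s² + s) = 3*(s + s²) = 3*s + 3*s²)
f(q, k) = 432/26245 (f(q, k) = 1/(3*(145/36)*(1 + 145/36)) = 1/(3*(145/36)*(181/36)) = 1/(26245/432) = 432/26245)
332*f(-12, c) = 332*(432/26245) = 143424/26245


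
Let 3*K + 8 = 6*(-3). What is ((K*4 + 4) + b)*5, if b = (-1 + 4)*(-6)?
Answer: -730/3 ≈ -243.33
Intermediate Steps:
K = -26/3 (K = -8/3 + (6*(-3))/3 = -8/3 + (1/3)*(-18) = -8/3 - 6 = -26/3 ≈ -8.6667)
b = -18 (b = 3*(-6) = -18)
((K*4 + 4) + b)*5 = ((-26/3*4 + 4) - 18)*5 = ((-104/3 + 4) - 18)*5 = (-92/3 - 18)*5 = -146/3*5 = -730/3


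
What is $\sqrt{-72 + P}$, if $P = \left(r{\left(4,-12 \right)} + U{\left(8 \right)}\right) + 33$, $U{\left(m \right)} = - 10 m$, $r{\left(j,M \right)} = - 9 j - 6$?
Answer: $i \sqrt{161} \approx 12.689 i$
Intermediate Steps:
$r{\left(j,M \right)} = -6 - 9 j$
$P = -89$ ($P = \left(\left(-6 - 36\right) - 80\right) + 33 = \left(-42 - 80\right) + 33 = -122 + 33 = -89$)
$\sqrt{-72 + P} = \sqrt{-72 - 89} = \sqrt{-161} = i \sqrt{161}$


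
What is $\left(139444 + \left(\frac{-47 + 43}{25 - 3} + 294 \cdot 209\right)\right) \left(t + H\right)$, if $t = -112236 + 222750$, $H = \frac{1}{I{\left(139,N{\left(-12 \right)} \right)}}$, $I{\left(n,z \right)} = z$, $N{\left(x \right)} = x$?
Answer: $\frac{244212326883}{11} \approx 2.2201 \cdot 10^{10}$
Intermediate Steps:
$H = - \frac{1}{12}$ ($H = \frac{1}{-12} = - \frac{1}{12} \approx -0.083333$)
$t = 110514$
$\left(139444 + \left(\frac{-47 + 43}{25 - 3} + 294 \cdot 209\right)\right) \left(t + H\right) = \left(139444 + \left(\frac{-47 + 43}{25 - 3} + 294 \cdot 209\right)\right) \left(110514 - \frac{1}{12}\right) = \left(139444 + \left(- \frac{4}{22} + 61446\right)\right) \frac{1326167}{12} = \left(139444 + \left(\left(-4\right) \frac{1}{22} + 61446\right)\right) \frac{1326167}{12} = \left(139444 + \left(- \frac{2}{11} + 61446\right)\right) \frac{1326167}{12} = \left(139444 + \frac{675904}{11}\right) \frac{1326167}{12} = \frac{2209788}{11} \cdot \frac{1326167}{12} = \frac{244212326883}{11}$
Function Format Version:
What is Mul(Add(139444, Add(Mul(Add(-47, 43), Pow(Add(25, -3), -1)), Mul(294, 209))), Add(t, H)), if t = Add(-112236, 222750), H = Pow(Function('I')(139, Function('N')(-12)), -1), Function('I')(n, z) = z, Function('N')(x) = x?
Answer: Rational(244212326883, 11) ≈ 2.2201e+10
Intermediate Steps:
H = Rational(-1, 12) (H = Pow(-12, -1) = Rational(-1, 12) ≈ -0.083333)
t = 110514
Mul(Add(139444, Add(Mul(Add(-47, 43), Pow(Add(25, -3), -1)), Mul(294, 209))), Add(t, H)) = Mul(Add(139444, Add(Mul(Add(-47, 43), Pow(Add(25, -3), -1)), Mul(294, 209))), Add(110514, Rational(-1, 12))) = Mul(Add(139444, Add(Mul(-4, Pow(22, -1)), 61446)), Rational(1326167, 12)) = Mul(Add(139444, Add(Mul(-4, Rational(1, 22)), 61446)), Rational(1326167, 12)) = Mul(Add(139444, Add(Rational(-2, 11), 61446)), Rational(1326167, 12)) = Mul(Add(139444, Rational(675904, 11)), Rational(1326167, 12)) = Mul(Rational(2209788, 11), Rational(1326167, 12)) = Rational(244212326883, 11)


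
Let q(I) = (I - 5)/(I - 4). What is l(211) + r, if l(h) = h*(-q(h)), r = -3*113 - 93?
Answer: -132890/207 ≈ -641.98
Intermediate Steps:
q(I) = (-5 + I)/(-4 + I)
r = -432 (r = -339 - 93 = -432)
l(h) = -h*(-5 + h)/(-4 + h) (l(h) = h*(-(-5 + h)/(-4 + h)) = -h*(-5 + h)/(-4 + h))
l(211) + r = 211*(5 - 1*211)/(-4 + 211) - 432 = 211*(5 - 211)/207 - 432 = 211*(1/207)*(-206) - 432 = -43466/207 - 432 = -132890/207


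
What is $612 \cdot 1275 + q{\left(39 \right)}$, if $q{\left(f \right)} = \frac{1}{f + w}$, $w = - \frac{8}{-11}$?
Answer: $\frac{340991111}{437} \approx 7.803 \cdot 10^{5}$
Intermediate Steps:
$w = \frac{8}{11}$ ($w = \left(-8\right) \left(- \frac{1}{11}\right) = \frac{8}{11} \approx 0.72727$)
$q{\left(f \right)} = \frac{1}{\frac{8}{11} + f}$ ($q{\left(f \right)} = \frac{1}{f + \frac{8}{11}} = \frac{1}{\frac{8}{11} + f}$)
$612 \cdot 1275 + q{\left(39 \right)} = 612 \cdot 1275 + \frac{11}{8 + 11 \cdot 39} = 780300 + \frac{11}{8 + 429} = 780300 + \frac{11}{437} = \frac{340991111}{437}$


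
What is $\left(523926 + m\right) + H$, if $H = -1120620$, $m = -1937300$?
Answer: $-2533994$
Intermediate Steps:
$\left(523926 + m\right) + H = \left(523926 - 1937300\right) - 1120620 = -1413374 - 1120620 = -2533994$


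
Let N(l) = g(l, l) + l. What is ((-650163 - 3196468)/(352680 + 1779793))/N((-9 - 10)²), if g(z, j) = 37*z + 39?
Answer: -3846631/29336431061 ≈ -0.00013112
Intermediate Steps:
g(z, j) = 39 + 37*z
N(l) = 39 + 38*l (N(l) = (39 + 37*l) + l = 39 + 38*l)
((-650163 - 3196468)/(352680 + 1779793))/N((-9 - 10)²) = ((-650163 - 3196468)/(352680 + 1779793))/(39 + 38*(-9 - 10)²) = (-3846631/2132473)/(39 + 38*(-19)²) = (-3846631*1/2132473)/(39 + 38*361) = -3846631/(2132473*(39 + 13718)) = -3846631/2132473/13757 = -3846631/2132473*1/13757 = -3846631/29336431061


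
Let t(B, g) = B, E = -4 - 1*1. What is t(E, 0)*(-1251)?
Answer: 6255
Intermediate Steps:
E = -5 (E = -4 - 1 = -5)
t(E, 0)*(-1251) = -5*(-1251) = 6255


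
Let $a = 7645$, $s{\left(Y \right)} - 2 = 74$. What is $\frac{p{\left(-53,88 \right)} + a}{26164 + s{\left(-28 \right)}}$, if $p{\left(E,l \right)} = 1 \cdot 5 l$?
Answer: $\frac{1617}{5248} \approx 0.30812$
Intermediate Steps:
$s{\left(Y \right)} = 76$ ($s{\left(Y \right)} = 2 + 74 = 76$)
$p{\left(E,l \right)} = 5 l$
$\frac{p{\left(-53,88 \right)} + a}{26164 + s{\left(-28 \right)}} = \frac{5 \cdot 88 + 7645}{26164 + 76} = \frac{440 + 7645}{26240} = 8085 \cdot \frac{1}{26240} = \frac{1617}{5248}$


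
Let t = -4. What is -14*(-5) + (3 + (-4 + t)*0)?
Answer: 73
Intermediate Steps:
-14*(-5) + (3 + (-4 + t)*0) = -14*(-5) + (3 + (-4 - 4)*0) = 70 + (3 - 8*0) = 70 + (3 + 0) = 70 + 3 = 73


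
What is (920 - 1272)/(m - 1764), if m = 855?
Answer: 352/909 ≈ 0.38724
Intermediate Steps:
(920 - 1272)/(m - 1764) = (920 - 1272)/(855 - 1764) = -352/(-909) = -352*(-1/909) = 352/909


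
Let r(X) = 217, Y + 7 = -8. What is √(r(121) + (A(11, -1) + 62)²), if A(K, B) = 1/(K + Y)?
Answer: √64481/4 ≈ 63.483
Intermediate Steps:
Y = -15 (Y = -7 - 8 = -15)
A(K, B) = 1/(-15 + K) (A(K, B) = 1/(K - 15) = 1/(-15 + K))
√(r(121) + (A(11, -1) + 62)²) = √(217 + (1/(-15 + 11) + 62)²) = √(217 + (1/(-4) + 62)²) = √(217 + (-¼ + 62)²) = √(217 + (247/4)²) = √(217 + 61009/16) = √(64481/16) = √64481/4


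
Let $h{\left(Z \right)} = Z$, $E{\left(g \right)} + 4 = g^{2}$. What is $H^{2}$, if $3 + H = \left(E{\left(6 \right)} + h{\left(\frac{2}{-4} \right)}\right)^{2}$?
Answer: $\frac{15657849}{16} \approx 9.7862 \cdot 10^{5}$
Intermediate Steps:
$E{\left(g \right)} = -4 + g^{2}$
$H = \frac{3957}{4}$ ($H = -3 + \left(\left(-4 + 6^{2}\right) + \frac{2}{-4}\right)^{2} = -3 + \left(\left(-4 + 36\right) + 2 \left(- \frac{1}{4}\right)\right)^{2} = -3 + \left(32 - \frac{1}{2}\right)^{2} = -3 + \left(\frac{63}{2}\right)^{2} = -3 + \frac{3969}{4} = \frac{3957}{4} \approx 989.25$)
$H^{2} = \left(\frac{3957}{4}\right)^{2} = \frac{15657849}{16}$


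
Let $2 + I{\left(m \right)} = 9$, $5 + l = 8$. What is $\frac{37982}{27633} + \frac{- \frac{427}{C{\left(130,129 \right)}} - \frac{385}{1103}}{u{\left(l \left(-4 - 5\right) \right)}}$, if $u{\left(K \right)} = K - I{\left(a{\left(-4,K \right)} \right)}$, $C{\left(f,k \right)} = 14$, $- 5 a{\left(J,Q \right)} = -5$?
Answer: $\frac{4729310477}{2072585532} \approx 2.2818$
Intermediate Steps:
$l = 3$ ($l = -5 + 8 = 3$)
$a{\left(J,Q \right)} = 1$ ($a{\left(J,Q \right)} = \left(- \frac{1}{5}\right) \left(-5\right) = 1$)
$I{\left(m \right)} = 7$ ($I{\left(m \right)} = -2 + 9 = 7$)
$u{\left(K \right)} = -7 + K$ ($u{\left(K \right)} = K - 7 = -7 + K$)
$\frac{37982}{27633} + \frac{- \frac{427}{C{\left(130,129 \right)}} - \frac{385}{1103}}{u{\left(l \left(-4 - 5\right) \right)}} = \frac{37982}{27633} + \frac{- \frac{427}{14} - \frac{385}{1103}}{-7 + 3 \left(-4 - 5\right)} = 37982 \cdot \frac{1}{27633} + \frac{\left(-427\right) \frac{1}{14} - \frac{385}{1103}}{-7 + 3 \left(-9\right)} = \frac{37982}{27633} + \frac{- \frac{61}{2} - \frac{385}{1103}}{-7 - 27} = \frac{37982}{27633} - \frac{68053}{2206 \left(-34\right)} = \frac{37982}{27633} - - \frac{68053}{75004} = \frac{37982}{27633} + \frac{68053}{75004} = \frac{4729310477}{2072585532}$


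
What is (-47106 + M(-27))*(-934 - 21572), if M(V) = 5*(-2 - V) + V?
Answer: 1057962048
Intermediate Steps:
M(V) = -10 - 4*V (M(V) = (-10 - 5*V) + V = -10 - 4*V)
(-47106 + M(-27))*(-934 - 21572) = (-47106 + (-10 - 4*(-27)))*(-934 - 21572) = (-47106 + (-10 + 108))*(-22506) = (-47106 + 98)*(-22506) = -47008*(-22506) = 1057962048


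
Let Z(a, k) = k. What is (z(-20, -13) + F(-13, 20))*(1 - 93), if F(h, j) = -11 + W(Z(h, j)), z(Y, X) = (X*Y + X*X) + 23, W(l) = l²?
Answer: -77372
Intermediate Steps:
z(Y, X) = 23 + X² + X*Y (z(Y, X) = (X*Y + X²) + 23 = (X² + X*Y) + 23 = 23 + X² + X*Y)
F(h, j) = -11 + j²
(z(-20, -13) + F(-13, 20))*(1 - 93) = ((23 + (-13)² - 13*(-20)) + (-11 + 20²))*(1 - 93) = ((23 + 169 + 260) + (-11 + 400))*(-92) = (452 + 389)*(-92) = 841*(-92) = -77372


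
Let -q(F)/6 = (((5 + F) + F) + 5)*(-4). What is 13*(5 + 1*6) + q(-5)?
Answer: 143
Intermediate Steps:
q(F) = 240 + 48*F (q(F) = -6*(((5 + F) + F) + 5)*(-4) = -6*((5 + 2*F) + 5)*(-4) = -6*(10 + 2*F)*(-4) = -6*(-40 - 8*F) = 240 + 48*F)
13*(5 + 1*6) + q(-5) = 13*(5 + 1*6) + (240 + 48*(-5)) = 13*(5 + 6) + (240 - 240) = 13*11 + 0 = 143 + 0 = 143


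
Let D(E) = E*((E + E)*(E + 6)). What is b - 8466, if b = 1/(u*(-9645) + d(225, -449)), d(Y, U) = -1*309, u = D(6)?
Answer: -70552164475/8333589 ≈ -8466.0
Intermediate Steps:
D(E) = 2*E²*(6 + E) (D(E) = E*((2*E)*(6 + E)) = E*(2*E*(6 + E)) = 2*E²*(6 + E))
u = 864 (u = 2*6²*(6 + 6) = 2*36*12 = 864)
d(Y, U) = -309
b = -1/8333589 (b = 1/(864*(-9645) - 309) = 1/(-8333280 - 309) = 1/(-8333589) = -1/8333589 ≈ -1.2000e-7)
b - 8466 = -1/8333589 - 8466 = -70552164475/8333589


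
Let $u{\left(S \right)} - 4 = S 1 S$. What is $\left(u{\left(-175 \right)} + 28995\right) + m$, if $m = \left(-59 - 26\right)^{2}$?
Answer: $66849$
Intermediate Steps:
$u{\left(S \right)} = 4 + S^{2}$ ($u{\left(S \right)} = 4 + S 1 S = 4 + S S = 4 + S^{2}$)
$m = 7225$ ($m = \left(-85\right)^{2} = 7225$)
$\left(u{\left(-175 \right)} + 28995\right) + m = \left(\left(4 + \left(-175\right)^{2}\right) + 28995\right) + 7225 = \left(\left(4 + 30625\right) + 28995\right) + 7225 = \left(30629 + 28995\right) + 7225 = 59624 + 7225 = 66849$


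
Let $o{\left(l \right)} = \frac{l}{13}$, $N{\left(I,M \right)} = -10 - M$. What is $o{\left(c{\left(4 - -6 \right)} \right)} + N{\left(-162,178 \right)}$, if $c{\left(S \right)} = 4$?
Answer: $- \frac{2440}{13} \approx -187.69$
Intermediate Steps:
$o{\left(l \right)} = \frac{l}{13}$ ($o{\left(l \right)} = l \frac{1}{13} = \frac{l}{13}$)
$o{\left(c{\left(4 - -6 \right)} \right)} + N{\left(-162,178 \right)} = \frac{1}{13} \cdot 4 - 188 = \frac{4}{13} - 188 = - \frac{2440}{13}$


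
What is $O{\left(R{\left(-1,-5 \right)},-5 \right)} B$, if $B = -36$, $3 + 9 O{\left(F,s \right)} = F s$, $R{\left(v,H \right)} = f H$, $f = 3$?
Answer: $-288$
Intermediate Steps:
$R{\left(v,H \right)} = 3 H$
$O{\left(F,s \right)} = - \frac{1}{3} + \frac{F s}{9}$
$O{\left(R{\left(-1,-5 \right)},-5 \right)} B = \left(- \frac{1}{3} + \frac{1}{9} \cdot 3 \left(-5\right) \left(-5\right)\right) \left(-36\right) = \left(- \frac{1}{3} + \frac{1}{9} \left(-15\right) \left(-5\right)\right) \left(-36\right) = \left(- \frac{1}{3} + \frac{25}{3}\right) \left(-36\right) = 8 \left(-36\right) = -288$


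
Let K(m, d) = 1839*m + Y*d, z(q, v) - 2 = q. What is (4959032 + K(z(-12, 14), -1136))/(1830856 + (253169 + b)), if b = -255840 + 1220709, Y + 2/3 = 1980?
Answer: 4038179/4573341 ≈ 0.88298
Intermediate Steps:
Y = 5938/3 (Y = -⅔ + 1980 = 5938/3 ≈ 1979.3)
z(q, v) = 2 + q
b = 964869
K(m, d) = 1839*m + 5938*d/3
(4959032 + K(z(-12, 14), -1136))/(1830856 + (253169 + b)) = (4959032 + (1839*(2 - 12) + (5938/3)*(-1136)))/(1830856 + (253169 + 964869)) = (4959032 + (1839*(-10) - 6745568/3))/(1830856 + 1218038) = (4959032 + (-18390 - 6745568/3))/3048894 = (4959032 - 6800738/3)*(1/3048894) = (8076358/3)*(1/3048894) = 4038179/4573341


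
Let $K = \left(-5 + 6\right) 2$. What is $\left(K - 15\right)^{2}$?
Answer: $169$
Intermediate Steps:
$K = 2$ ($K = 1 \cdot 2 = 2$)
$\left(K - 15\right)^{2} = \left(2 - 15\right)^{2} = \left(-13\right)^{2} = 169$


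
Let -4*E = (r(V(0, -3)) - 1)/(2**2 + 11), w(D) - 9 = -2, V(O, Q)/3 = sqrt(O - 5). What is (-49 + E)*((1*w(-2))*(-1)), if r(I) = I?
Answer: 20573/60 + 7*I*sqrt(5)/20 ≈ 342.88 + 0.78262*I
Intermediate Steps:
V(O, Q) = 3*sqrt(-5 + O) (V(O, Q) = 3*sqrt(O - 5) = 3*sqrt(-5 + O))
w(D) = 7 (w(D) = 9 - 2 = 7)
E = 1/60 - I*sqrt(5)/20 (E = -(3*sqrt(-5 + 0) - 1)/(4*(2**2 + 11)) = -(3*sqrt(-5) - 1)/(4*(4 + 11)) = -(3*(I*sqrt(5)) - 1)/(4*15) = -(3*I*sqrt(5) - 1)/(4*15) = -(-1 + 3*I*sqrt(5))/(4*15) = -(-1/15 + I*sqrt(5)/5)/4 = 1/60 - I*sqrt(5)/20 ≈ 0.016667 - 0.1118*I)
(-49 + E)*((1*w(-2))*(-1)) = (-49 + (1/60 - I*sqrt(5)/20))*((1*7)*(-1)) = (-2939/60 - I*sqrt(5)/20)*(7*(-1)) = (-2939/60 - I*sqrt(5)/20)*(-7) = 20573/60 + 7*I*sqrt(5)/20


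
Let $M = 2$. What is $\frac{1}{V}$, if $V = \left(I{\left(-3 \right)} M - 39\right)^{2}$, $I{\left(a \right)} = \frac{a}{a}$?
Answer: $\frac{1}{1369} \approx 0.00073046$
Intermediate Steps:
$I{\left(a \right)} = 1$
$V = 1369$ ($V = \left(1 \cdot 2 - 39\right)^{2} = \left(2 - 39\right)^{2} = \left(-37\right)^{2} = 1369$)
$\frac{1}{V} = \frac{1}{1369}$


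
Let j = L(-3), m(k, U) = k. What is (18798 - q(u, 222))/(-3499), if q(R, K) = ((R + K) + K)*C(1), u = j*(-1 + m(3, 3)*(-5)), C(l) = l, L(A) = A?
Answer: -18306/3499 ≈ -5.2318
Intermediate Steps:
j = -3
u = 48 (u = -3*(-1 + 3*(-5)) = -3*(-1 - 15) = -3*(-16) = 48)
q(R, K) = R + 2*K (q(R, K) = ((R + K) + K)*1 = ((K + R) + K)*1 = (R + 2*K)*1 = R + 2*K)
(18798 - q(u, 222))/(-3499) = (18798 - (48 + 2*222))/(-3499) = (18798 - (48 + 444))*(-1/3499) = (18798 - 1*492)*(-1/3499) = (18798 - 492)*(-1/3499) = 18306*(-1/3499) = -18306/3499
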